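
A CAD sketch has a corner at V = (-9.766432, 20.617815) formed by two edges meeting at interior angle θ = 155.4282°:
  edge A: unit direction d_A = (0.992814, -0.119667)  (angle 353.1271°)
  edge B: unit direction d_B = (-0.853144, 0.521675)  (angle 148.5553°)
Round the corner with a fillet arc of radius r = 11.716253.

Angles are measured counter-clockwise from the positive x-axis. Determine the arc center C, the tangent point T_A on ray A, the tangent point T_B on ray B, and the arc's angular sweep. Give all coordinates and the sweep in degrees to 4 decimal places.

bisector direction at 70.8412° = (0.328187,0.944613)
center distance |VC| = r/sin(θ/2) = 11.716253/sin(77.7141°) = 11.990868
C = V + |VC|·bis = (-5.8312,31.9445)
T_A = V + ((C−V)·d_A)·d_A = V + 2.5515·d_A = (-7.2332,20.3125)
T_B = V + ((C−V)·d_B)·d_B = V + 2.5515·d_B = (-11.9433,21.9489)
sweep = 180° − θ = 24.5718°

center=(-5.8312,31.9445) T_A=(-7.2332,20.3125) T_B=(-11.9433,21.9489) sweep=24.5718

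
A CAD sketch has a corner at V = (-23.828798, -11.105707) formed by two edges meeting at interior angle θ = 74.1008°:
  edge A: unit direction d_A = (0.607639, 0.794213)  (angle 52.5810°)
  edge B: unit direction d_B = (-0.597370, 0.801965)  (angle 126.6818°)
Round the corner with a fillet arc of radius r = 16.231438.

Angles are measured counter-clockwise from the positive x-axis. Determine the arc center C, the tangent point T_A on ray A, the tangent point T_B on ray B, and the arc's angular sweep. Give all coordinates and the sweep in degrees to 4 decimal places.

bisector direction at 89.6314° = (0.006433,0.999979)
center distance |VC| = r/sin(θ/2) = 16.231438/sin(37.0504°) = 26.939372
C = V + |VC|·bis = (-23.6555,15.8331)
T_A = V + ((C−V)·d_A)·d_A = V + 21.5005·d_A = (-10.7643,5.9702)
T_B = V + ((C−V)·d_B)·d_B = V + 21.5005·d_B = (-36.6725,6.1369)
sweep = 180° − θ = 105.8992°

center=(-23.6555,15.8331) T_A=(-10.7643,5.9702) T_B=(-36.6725,6.1369) sweep=105.8992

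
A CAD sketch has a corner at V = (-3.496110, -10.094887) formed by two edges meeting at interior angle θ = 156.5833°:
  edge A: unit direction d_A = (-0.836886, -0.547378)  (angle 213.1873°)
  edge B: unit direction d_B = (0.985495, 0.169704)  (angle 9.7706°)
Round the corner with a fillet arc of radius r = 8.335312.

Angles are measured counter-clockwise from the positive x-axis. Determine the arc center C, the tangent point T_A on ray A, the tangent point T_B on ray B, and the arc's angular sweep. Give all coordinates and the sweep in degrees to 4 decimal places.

center=(-0.3792,-18.0161) T_A=(-4.9418,-11.0404) T_B=(-1.7937,-9.8017) sweep=23.4167

bisector direction at 291.4789° = (0.366159,-0.930552)
center distance |VC| = r/sin(θ/2) = 8.335312/sin(78.2917°) = 8.512428
C = V + |VC|·bis = (-0.3792,-18.0161)
T_A = V + ((C−V)·d_A)·d_A = V + 1.7274·d_A = (-4.9418,-11.0404)
T_B = V + ((C−V)·d_B)·d_B = V + 1.7274·d_B = (-1.7937,-9.8017)
sweep = 180° − θ = 23.4167°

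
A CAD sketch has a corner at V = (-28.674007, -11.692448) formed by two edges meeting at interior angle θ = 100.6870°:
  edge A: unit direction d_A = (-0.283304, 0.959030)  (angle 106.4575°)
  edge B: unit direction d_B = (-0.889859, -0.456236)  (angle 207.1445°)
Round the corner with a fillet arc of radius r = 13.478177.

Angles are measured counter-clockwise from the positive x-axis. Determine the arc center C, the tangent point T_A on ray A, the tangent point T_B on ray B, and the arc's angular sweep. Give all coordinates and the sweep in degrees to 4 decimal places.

center=(-44.7652,-4.7961) T_A=(-31.8392,-0.9777) T_B=(-38.6160,-16.7898) sweep=79.3130

bisector direction at 156.8010° = (-0.919142,0.393926)
center distance |VC| = r/sin(θ/2) = 13.478177/sin(50.3435°) = 17.506757
C = V + |VC|·bis = (-44.7652,-4.7961)
T_A = V + ((C−V)·d_A)·d_A = V + 11.1725·d_A = (-31.8392,-0.9777)
T_B = V + ((C−V)·d_B)·d_B = V + 11.1725·d_B = (-38.6160,-16.7898)
sweep = 180° − θ = 79.3130°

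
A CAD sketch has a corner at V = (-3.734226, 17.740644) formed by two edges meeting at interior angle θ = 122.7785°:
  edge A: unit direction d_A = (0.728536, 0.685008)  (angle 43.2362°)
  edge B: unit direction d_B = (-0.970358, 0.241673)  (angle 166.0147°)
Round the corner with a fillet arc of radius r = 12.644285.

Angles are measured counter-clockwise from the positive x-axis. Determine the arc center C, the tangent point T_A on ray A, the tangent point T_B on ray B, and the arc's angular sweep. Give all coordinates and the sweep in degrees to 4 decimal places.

bisector direction at 104.6254° = (-0.252499,0.967597)
center distance |VC| = r/sin(θ/2) = 12.644285/sin(61.3892°) = 14.402989
C = V + |VC|·bis = (-7.3710,31.6769)
T_A = V + ((C−V)·d_A)·d_A = V + 6.8970·d_A = (1.2905,22.4651)
T_B = V + ((C−V)·d_B)·d_B = V + 6.8970·d_B = (-10.4268,19.4075)
sweep = 180° − θ = 57.2215°

center=(-7.3710,31.6769) T_A=(1.2905,22.4651) T_B=(-10.4268,19.4075) sweep=57.2215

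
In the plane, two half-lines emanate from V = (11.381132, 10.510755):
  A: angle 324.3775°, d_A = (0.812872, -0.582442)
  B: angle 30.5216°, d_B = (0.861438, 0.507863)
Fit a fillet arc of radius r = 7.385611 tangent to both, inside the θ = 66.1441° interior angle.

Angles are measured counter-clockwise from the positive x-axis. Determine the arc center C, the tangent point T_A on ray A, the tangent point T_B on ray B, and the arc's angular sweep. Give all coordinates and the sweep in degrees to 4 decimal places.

bisector direction at 357.4495° = (0.999009,-0.044499)
center distance |VC| = r/sin(θ/2) = 7.385611/sin(33.0720°) = 13.534364
C = V + |VC|·bis = (24.9021,9.9085)
T_A = V + ((C−V)·d_A)·d_A = V + 11.3416·d_A = (20.6004,3.9049)
T_B = V + ((C−V)·d_B)·d_B = V + 11.3416·d_B = (21.1512,16.2707)
sweep = 180° − θ = 113.8559°

center=(24.9021,9.9085) T_A=(20.6004,3.9049) T_B=(21.1512,16.2707) sweep=113.8559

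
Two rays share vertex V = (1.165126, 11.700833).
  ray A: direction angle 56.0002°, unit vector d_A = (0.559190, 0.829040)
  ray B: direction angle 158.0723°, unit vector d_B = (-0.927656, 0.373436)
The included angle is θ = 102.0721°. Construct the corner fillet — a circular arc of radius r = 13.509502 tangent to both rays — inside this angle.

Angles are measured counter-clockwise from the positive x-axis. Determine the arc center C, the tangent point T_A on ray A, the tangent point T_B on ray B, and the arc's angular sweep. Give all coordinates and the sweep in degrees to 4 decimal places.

center=(-3.9252,28.3131) T_A=(7.2747,20.7587) T_B=(-8.9702,15.7809) sweep=77.9279

bisector direction at 107.0362° = (-0.292977,0.956120)
center distance |VC| = r/sin(θ/2) = 13.509502/sin(51.0361°) = 17.374632
C = V + |VC|·bis = (-3.9252,28.3131)
T_A = V + ((C−V)·d_A)·d_A = V + 10.9257·d_A = (7.2747,20.7587)
T_B = V + ((C−V)·d_B)·d_B = V + 10.9257·d_B = (-8.9702,15.7809)
sweep = 180° − θ = 77.9279°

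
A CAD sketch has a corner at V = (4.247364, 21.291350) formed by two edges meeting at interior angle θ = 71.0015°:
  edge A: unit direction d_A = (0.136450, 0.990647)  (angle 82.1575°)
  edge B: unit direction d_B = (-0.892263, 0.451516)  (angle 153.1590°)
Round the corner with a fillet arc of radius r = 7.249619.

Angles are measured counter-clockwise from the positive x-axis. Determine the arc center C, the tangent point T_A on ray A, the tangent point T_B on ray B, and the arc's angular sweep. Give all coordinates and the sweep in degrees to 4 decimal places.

center=(-1.5477,32.3488) T_A=(5.6342,31.3596) T_B=(-4.8210,25.8802) sweep=108.9985

bisector direction at 117.6583° = (-0.464197,0.885732)
center distance |VC| = r/sin(θ/2) = 7.249619/sin(35.5007°) = 12.483983
C = V + |VC|·bis = (-1.5477,32.3488)
T_A = V + ((C−V)·d_A)·d_A = V + 10.1633·d_A = (5.6342,31.3596)
T_B = V + ((C−V)·d_B)·d_B = V + 10.1633·d_B = (-4.8210,25.8802)
sweep = 180° − θ = 108.9985°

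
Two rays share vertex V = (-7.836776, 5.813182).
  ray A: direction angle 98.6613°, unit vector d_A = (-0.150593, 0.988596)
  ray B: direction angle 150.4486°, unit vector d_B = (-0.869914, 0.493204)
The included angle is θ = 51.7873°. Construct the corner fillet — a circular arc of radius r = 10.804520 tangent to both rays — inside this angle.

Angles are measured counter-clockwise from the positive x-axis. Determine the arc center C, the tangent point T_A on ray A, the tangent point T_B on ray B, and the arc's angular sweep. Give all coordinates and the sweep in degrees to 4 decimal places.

center=(-21.8699,26.1896) T_A=(-11.1886,27.8167) T_B=(-27.1987,16.7906) sweep=128.2127

bisector direction at 124.5549° = (-0.567196,0.823583)
center distance |VC| = r/sin(θ/2) = 10.804520/sin(25.8937°) = 24.741169
C = V + |VC|·bis = (-21.8699,26.1896)
T_A = V + ((C−V)·d_A)·d_A = V + 22.2573·d_A = (-11.1886,27.8167)
T_B = V + ((C−V)·d_B)·d_B = V + 22.2573·d_B = (-27.1987,16.7906)
sweep = 180° − θ = 128.2127°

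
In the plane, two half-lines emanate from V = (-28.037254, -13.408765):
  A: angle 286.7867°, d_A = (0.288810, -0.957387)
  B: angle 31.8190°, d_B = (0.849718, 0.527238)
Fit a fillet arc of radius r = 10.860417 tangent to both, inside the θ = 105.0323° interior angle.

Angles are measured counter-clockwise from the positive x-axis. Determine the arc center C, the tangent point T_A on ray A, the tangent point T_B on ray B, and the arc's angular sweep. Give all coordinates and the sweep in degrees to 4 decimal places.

center=(-15.2342,-18.2459) T_A=(-25.6319,-21.3825) T_B=(-20.9603,-9.0176) sweep=74.9677

bisector direction at 339.3028° = (0.935462,-0.353428)
center distance |VC| = r/sin(θ/2) = 10.860417/sin(52.5162°) = 13.686296
C = V + |VC|·bis = (-15.2342,-18.2459)
T_A = V + ((C−V)·d_A)·d_A = V + 8.3286·d_A = (-25.6319,-21.3825)
T_B = V + ((C−V)·d_B)·d_B = V + 8.3286·d_B = (-20.9603,-9.0176)
sweep = 180° − θ = 74.9677°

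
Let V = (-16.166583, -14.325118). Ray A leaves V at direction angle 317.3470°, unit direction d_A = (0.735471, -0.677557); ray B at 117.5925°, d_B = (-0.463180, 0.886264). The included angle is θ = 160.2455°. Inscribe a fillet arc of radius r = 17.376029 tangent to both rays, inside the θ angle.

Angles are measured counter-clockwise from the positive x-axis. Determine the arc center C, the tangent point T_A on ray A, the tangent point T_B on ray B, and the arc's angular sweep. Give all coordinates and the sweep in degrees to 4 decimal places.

bisector direction at 37.4697° = (0.793675,0.608342)
center distance |VC| = r/sin(θ/2) = 17.376029/sin(80.1227°) = 17.637460
C = V + |VC|·bis = (-2.1682,-3.5955)
T_A = V + ((C−V)·d_A)·d_A = V + 3.0255·d_A = (-13.9414,-16.3751)
T_B = V + ((C−V)·d_B)·d_B = V + 3.0255·d_B = (-17.5679,-11.6437)
sweep = 180° − θ = 19.7545°

center=(-2.1682,-3.5955) T_A=(-13.9414,-16.3751) T_B=(-17.5679,-11.6437) sweep=19.7545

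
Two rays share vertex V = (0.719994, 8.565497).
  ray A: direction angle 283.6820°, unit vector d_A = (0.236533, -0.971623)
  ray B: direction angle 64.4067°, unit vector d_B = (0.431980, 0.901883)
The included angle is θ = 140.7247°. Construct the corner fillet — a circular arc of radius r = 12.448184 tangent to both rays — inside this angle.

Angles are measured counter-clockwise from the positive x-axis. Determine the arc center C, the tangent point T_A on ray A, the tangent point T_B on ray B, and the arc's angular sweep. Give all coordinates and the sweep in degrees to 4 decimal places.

center=(13.8656,7.1941) T_A=(1.7706,4.2497) T_B=(2.6388,12.5715) sweep=39.2753

bisector direction at 354.0444° = (0.994603,-0.103759)
center distance |VC| = r/sin(θ/2) = 12.448184/sin(70.3624°) = 13.216922
C = V + |VC|·bis = (13.8656,7.1941)
T_A = V + ((C−V)·d_A)·d_A = V + 4.4418·d_A = (1.7706,4.2497)
T_B = V + ((C−V)·d_B)·d_B = V + 4.4418·d_B = (2.6388,12.5715)
sweep = 180° − θ = 39.2753°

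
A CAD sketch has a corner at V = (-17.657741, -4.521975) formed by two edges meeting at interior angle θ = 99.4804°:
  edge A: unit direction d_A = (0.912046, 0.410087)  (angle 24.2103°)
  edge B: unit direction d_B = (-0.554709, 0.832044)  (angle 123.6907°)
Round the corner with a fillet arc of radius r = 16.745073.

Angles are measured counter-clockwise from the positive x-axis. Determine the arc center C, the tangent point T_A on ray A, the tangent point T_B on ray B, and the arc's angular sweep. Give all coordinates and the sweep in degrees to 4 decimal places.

bisector direction at 73.9505° = (0.276468,0.961023)
center distance |VC| = r/sin(θ/2) = 16.745073/sin(49.7402°) = 21.942853
C = V + |VC|·bis = (-11.5913,16.5656)
T_A = V + ((C−V)·d_A)·d_A = V + 14.1807·d_A = (-4.7243,1.2933)
T_B = V + ((C−V)·d_B)·d_B = V + 14.1807·d_B = (-25.5239,7.2770)
sweep = 180° − θ = 80.5196°

center=(-11.5913,16.5656) T_A=(-4.7243,1.2933) T_B=(-25.5239,7.2770) sweep=80.5196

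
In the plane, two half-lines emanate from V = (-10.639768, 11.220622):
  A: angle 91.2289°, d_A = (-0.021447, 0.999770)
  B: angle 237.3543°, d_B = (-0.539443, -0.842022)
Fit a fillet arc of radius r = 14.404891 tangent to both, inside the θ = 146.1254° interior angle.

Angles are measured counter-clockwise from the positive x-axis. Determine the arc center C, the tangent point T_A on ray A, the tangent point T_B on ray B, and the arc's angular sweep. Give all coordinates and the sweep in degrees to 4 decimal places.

bisector direction at 164.2916° = (-0.962652,0.270742)
center distance |VC| = r/sin(θ/2) = 14.404891/sin(73.0627°) = 15.058047
C = V + |VC|·bis = (-25.1354,15.2975)
T_A = V + ((C−V)·d_A)·d_A = V + 4.3868·d_A = (-10.7339,15.6064)
T_B = V + ((C−V)·d_B)·d_B = V + 4.3868·d_B = (-13.0062,7.5269)
sweep = 180° − θ = 33.8746°

center=(-25.1354,15.2975) T_A=(-10.7339,15.6064) T_B=(-13.0062,7.5269) sweep=33.8746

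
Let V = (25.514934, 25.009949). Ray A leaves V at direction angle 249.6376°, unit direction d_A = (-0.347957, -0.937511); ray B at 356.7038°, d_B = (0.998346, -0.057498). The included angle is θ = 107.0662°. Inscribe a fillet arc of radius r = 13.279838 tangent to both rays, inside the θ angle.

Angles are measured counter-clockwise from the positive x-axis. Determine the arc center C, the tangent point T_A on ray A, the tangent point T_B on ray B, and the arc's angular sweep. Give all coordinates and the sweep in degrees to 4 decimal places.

center=(34.5498,11.1878) T_A=(22.0998,15.8086) T_B=(35.3134,24.4456) sweep=72.9338

bisector direction at 303.1707° = (0.547135,-0.837044)
center distance |VC| = r/sin(θ/2) = 13.279838/sin(53.5331°) = 16.513096
C = V + |VC|·bis = (34.5498,11.1878)
T_A = V + ((C−V)·d_A)·d_A = V + 9.8147·d_A = (22.0998,15.8086)
T_B = V + ((C−V)·d_B)·d_B = V + 9.8147·d_B = (35.3134,24.4456)
sweep = 180° − θ = 72.9338°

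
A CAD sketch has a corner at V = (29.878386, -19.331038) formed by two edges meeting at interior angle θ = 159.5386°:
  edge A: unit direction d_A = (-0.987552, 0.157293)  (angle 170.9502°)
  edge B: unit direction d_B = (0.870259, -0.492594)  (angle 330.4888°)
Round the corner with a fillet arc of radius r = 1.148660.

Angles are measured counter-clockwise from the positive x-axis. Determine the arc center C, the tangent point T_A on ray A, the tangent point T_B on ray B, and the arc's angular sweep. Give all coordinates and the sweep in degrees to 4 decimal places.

bisector direction at 250.7195° = (-0.330193,-0.943913)
center distance |VC| = r/sin(θ/2) = 1.148660/sin(79.7693°) = 1.167218
C = V + |VC|·bis = (29.4930,-20.4328)
T_A = V + ((C−V)·d_A)·d_A = V + 0.2073·d_A = (29.6737,-19.2984)
T_B = V + ((C−V)·d_B)·d_B = V + 0.2073·d_B = (30.0588,-19.4332)
sweep = 180° − θ = 20.4614°

center=(29.4930,-20.4328) T_A=(29.6737,-19.2984) T_B=(30.0588,-19.4332) sweep=20.4614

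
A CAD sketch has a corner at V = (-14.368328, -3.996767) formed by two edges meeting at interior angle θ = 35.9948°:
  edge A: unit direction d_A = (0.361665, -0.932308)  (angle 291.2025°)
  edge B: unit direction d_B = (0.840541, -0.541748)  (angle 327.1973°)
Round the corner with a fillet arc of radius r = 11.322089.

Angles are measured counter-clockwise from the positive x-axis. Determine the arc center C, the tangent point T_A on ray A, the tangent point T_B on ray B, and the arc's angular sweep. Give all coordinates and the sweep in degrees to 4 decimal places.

center=(8.7918,-32.3940) T_A=(-1.7639,-36.4888) T_B=(14.9255,-22.8773) sweep=144.0052

bisector direction at 309.1999° = (0.632028,-0.774946)
center distance |VC| = r/sin(θ/2) = 11.322089/sin(17.9974°) = 36.644167
C = V + |VC|·bis = (8.7918,-32.3940)
T_A = V + ((C−V)·d_A)·d_A = V + 34.8512·d_A = (-1.7639,-36.4888)
T_B = V + ((C−V)·d_B)·d_B = V + 34.8512·d_B = (14.9255,-22.8773)
sweep = 180° − θ = 144.0052°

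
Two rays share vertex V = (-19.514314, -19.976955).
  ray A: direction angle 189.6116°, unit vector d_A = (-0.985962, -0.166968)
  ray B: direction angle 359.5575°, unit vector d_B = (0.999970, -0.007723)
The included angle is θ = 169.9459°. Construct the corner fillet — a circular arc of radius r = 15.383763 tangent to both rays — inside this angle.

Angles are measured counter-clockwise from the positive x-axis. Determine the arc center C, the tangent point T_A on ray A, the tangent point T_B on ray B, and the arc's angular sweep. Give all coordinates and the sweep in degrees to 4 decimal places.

bisector direction at 274.5845° = (0.079930,-0.996800)
center distance |VC| = r/sin(θ/2) = 15.383763/sin(84.9729°) = 15.443166
C = V + |VC|·bis = (-18.2799,-35.3707)
T_A = V + ((C−V)·d_A)·d_A = V + 1.3532·d_A = (-20.8485,-20.2029)
T_B = V + ((C−V)·d_B)·d_B = V + 1.3532·d_B = (-18.1611,-19.9874)
sweep = 180° − θ = 10.0541°

center=(-18.2799,-35.3707) T_A=(-20.8485,-20.2029) T_B=(-18.1611,-19.9874) sweep=10.0541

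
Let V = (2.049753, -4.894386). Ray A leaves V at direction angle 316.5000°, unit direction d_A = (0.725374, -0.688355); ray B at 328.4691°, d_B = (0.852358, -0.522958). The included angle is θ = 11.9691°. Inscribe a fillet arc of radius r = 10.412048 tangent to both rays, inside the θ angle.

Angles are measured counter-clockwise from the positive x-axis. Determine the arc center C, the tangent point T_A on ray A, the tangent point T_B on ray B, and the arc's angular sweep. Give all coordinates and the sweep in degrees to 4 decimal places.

bisector direction at 322.4846° = (0.793189,-0.608975)
center distance |VC| = r/sin(θ/2) = 10.412048/sin(5.9845°) = 99.865909
C = V + |VC|·bis = (81.2623,-65.7103)
T_A = V + ((C−V)·d_A)·d_A = V + 99.3216·d_A = (74.0951,-73.2629)
T_B = V + ((C−V)·d_B)·d_B = V + 99.3216·d_B = (86.7074,-56.8355)
sweep = 180° − θ = 168.0309°

center=(81.2623,-65.7103) T_A=(74.0951,-73.2629) T_B=(86.7074,-56.8355) sweep=168.0309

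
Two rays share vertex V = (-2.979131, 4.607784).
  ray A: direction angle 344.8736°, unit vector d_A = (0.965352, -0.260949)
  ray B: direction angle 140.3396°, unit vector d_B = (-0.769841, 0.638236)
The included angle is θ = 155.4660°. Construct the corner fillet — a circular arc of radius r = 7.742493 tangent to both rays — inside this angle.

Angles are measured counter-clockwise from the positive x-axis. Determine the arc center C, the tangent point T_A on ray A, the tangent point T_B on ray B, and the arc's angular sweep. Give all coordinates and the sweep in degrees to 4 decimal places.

bisector direction at 62.6066° = (0.460098,0.887868)
center distance |VC| = r/sin(θ/2) = 7.742493/sin(77.7330°) = 7.923399
C = V + |VC|·bis = (0.6664,11.6427)
T_A = V + ((C−V)·d_A)·d_A = V + 1.6835·d_A = (-1.3540,4.1685)
T_B = V + ((C−V)·d_B)·d_B = V + 1.6835·d_B = (-4.2751,5.6822)
sweep = 180° − θ = 24.5340°

center=(0.6664,11.6427) T_A=(-1.3540,4.1685) T_B=(-4.2751,5.6822) sweep=24.5340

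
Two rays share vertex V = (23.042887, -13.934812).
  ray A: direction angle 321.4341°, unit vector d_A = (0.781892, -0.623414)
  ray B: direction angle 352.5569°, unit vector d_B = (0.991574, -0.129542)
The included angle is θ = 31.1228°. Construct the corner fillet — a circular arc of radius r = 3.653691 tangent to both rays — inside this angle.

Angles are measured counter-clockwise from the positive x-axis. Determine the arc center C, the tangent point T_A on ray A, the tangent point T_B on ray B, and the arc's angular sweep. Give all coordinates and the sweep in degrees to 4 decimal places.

center=(35.5792,-19.2573) T_A=(33.3014,-22.1141) T_B=(36.0525,-15.6344) sweep=148.8772

bisector direction at 336.9955° = (0.920474,-0.390803)
center distance |VC| = r/sin(θ/2) = 3.653691/sin(15.5614°) = 13.619410
C = V + |VC|·bis = (35.5792,-19.2573)
T_A = V + ((C−V)·d_A)·d_A = V + 13.1202·d_A = (33.3014,-22.1141)
T_B = V + ((C−V)·d_B)·d_B = V + 13.1202·d_B = (36.0525,-15.6344)
sweep = 180° − θ = 148.8772°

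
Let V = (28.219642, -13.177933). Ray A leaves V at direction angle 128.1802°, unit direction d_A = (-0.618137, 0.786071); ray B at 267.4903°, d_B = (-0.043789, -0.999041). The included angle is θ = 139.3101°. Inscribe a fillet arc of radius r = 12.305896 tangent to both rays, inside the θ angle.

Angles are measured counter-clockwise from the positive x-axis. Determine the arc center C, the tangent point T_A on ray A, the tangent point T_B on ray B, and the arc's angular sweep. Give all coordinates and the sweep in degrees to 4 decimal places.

bisector direction at 197.8353° = (-0.951941,-0.306281)
center distance |VC| = r/sin(θ/2) = 12.305896/sin(69.6551°) = 13.124659
C = V + |VC|·bis = (15.7257,-17.1978)
T_A = V + ((C−V)·d_A)·d_A = V + 4.5631·d_A = (25.3990,-9.5910)
T_B = V + ((C−V)·d_B)·d_B = V + 4.5631·d_B = (28.0198,-17.7366)
sweep = 180° − θ = 40.6899°

center=(15.7257,-17.1978) T_A=(25.3990,-9.5910) T_B=(28.0198,-17.7366) sweep=40.6899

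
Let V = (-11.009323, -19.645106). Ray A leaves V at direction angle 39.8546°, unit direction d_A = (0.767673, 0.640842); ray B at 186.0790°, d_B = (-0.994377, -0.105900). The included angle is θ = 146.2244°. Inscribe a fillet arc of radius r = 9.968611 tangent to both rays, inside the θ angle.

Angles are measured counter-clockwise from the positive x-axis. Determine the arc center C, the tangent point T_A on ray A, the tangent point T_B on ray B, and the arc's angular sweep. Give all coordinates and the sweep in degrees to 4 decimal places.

bisector direction at 112.9668° = (-0.390198,0.920731)
center distance |VC| = r/sin(θ/2) = 9.968611/sin(73.1122°) = 10.417877
C = V + |VC|·bis = (-15.0744,-10.0530)
T_A = V + ((C−V)·d_A)·d_A = V + 3.0264·d_A = (-8.6861,-17.7057)
T_B = V + ((C−V)·d_B)·d_B = V + 3.0264·d_B = (-14.0187,-19.9656)
sweep = 180° − θ = 33.7756°

center=(-15.0744,-10.0530) T_A=(-8.6861,-17.7057) T_B=(-14.0187,-19.9656) sweep=33.7756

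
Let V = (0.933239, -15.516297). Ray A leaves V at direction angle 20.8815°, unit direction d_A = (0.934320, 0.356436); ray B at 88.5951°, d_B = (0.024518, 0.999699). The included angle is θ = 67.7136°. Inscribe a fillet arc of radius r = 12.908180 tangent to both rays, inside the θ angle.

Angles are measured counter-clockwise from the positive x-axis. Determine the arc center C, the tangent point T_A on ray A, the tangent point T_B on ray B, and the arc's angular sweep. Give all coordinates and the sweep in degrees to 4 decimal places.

bisector direction at 54.7383° = (0.577312,0.816524)
center distance |VC| = r/sin(θ/2) = 12.908180/sin(33.8568°) = 23.169515
C = V + |VC|·bis = (14.3093,3.4022)
T_A = V + ((C−V)·d_A)·d_A = V + 19.2407·d_A = (18.9102,-8.6582)
T_B = V + ((C−V)·d_B)·d_B = V + 19.2407·d_B = (1.4050,3.7186)
sweep = 180° − θ = 112.2864°

center=(14.3093,3.4022) T_A=(18.9102,-8.6582) T_B=(1.4050,3.7186) sweep=112.2864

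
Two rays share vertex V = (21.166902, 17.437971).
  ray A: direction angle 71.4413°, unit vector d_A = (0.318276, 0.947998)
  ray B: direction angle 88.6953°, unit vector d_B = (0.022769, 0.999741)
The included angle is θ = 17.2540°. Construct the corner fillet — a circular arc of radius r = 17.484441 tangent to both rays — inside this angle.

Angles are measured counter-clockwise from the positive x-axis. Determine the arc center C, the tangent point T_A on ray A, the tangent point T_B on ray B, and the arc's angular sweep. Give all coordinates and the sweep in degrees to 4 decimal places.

center=(41.2708,132.2531) T_A=(57.8460,126.6883) T_B=(23.7909,132.6512) sweep=162.7460

bisector direction at 80.0683° = (0.172474,0.985014)
center distance |VC| = r/sin(θ/2) = 17.484441/sin(8.6270°) = 116.561955
C = V + |VC|·bis = (41.2708,132.2531)
T_A = V + ((C−V)·d_A)·d_A = V + 115.2432·d_A = (57.8460,126.6883)
T_B = V + ((C−V)·d_B)·d_B = V + 115.2432·d_B = (23.7909,132.6512)
sweep = 180° − θ = 162.7460°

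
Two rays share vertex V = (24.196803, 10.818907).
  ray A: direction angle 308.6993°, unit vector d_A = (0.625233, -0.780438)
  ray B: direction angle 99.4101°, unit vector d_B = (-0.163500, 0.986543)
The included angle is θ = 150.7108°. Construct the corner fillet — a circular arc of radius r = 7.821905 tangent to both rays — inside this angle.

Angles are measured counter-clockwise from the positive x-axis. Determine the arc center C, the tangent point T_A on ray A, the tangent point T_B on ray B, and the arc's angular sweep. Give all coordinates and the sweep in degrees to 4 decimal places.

bisector direction at 24.0547° = (0.913157,0.407609)
center distance |VC| = r/sin(θ/2) = 7.821905/sin(75.3554°) = 8.084551
C = V + |VC|·bis = (31.5793,14.1142)
T_A = V + ((C−V)·d_A)·d_A = V + 2.0440·d_A = (25.4748,9.2237)
T_B = V + ((C−V)·d_B)·d_B = V + 2.0440·d_B = (23.8626,12.8354)
sweep = 180° − θ = 29.2892°

center=(31.5793,14.1142) T_A=(25.4748,9.2237) T_B=(23.8626,12.8354) sweep=29.2892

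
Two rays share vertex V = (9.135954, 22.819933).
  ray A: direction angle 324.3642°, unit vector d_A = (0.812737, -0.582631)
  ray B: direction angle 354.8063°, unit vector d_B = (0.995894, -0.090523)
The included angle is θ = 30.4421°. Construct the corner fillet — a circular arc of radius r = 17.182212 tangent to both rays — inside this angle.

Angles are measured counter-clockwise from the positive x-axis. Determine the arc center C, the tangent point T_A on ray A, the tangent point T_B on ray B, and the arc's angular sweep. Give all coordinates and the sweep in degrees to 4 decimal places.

center=(70.4706,-0.0082) T_A=(60.4598,-13.9728) T_B=(72.0260,17.1035) sweep=149.5579

bisector direction at 339.5852° = (0.937192,-0.348813)
center distance |VC| = r/sin(θ/2) = 17.182212/sin(15.2210°) = 65.445151
C = V + |VC|·bis = (70.4706,-0.0082)
T_A = V + ((C−V)·d_A)·d_A = V + 63.1493·d_A = (60.4598,-13.9728)
T_B = V + ((C−V)·d_B)·d_B = V + 63.1493·d_B = (72.0260,17.1035)
sweep = 180° − θ = 149.5579°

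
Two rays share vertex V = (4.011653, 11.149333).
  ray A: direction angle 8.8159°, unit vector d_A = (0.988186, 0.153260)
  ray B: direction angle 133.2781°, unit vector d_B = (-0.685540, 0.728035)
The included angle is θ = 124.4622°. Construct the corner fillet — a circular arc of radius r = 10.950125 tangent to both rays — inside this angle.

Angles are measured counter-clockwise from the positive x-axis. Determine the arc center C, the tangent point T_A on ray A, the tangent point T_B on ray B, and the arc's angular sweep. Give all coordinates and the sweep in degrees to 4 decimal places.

center=(8.0311,22.8538) T_A=(9.7093,12.0330) T_B=(0.0590,15.3470) sweep=55.5378

bisector direction at 71.0470° = (0.324792,0.945785)
center distance |VC| = r/sin(θ/2) = 10.950125/sin(62.2311°) = 12.375344
C = V + |VC|·bis = (8.0311,22.8538)
T_A = V + ((C−V)·d_A)·d_A = V + 5.7658·d_A = (9.7093,12.0330)
T_B = V + ((C−V)·d_B)·d_B = V + 5.7658·d_B = (0.0590,15.3470)
sweep = 180° − θ = 55.5378°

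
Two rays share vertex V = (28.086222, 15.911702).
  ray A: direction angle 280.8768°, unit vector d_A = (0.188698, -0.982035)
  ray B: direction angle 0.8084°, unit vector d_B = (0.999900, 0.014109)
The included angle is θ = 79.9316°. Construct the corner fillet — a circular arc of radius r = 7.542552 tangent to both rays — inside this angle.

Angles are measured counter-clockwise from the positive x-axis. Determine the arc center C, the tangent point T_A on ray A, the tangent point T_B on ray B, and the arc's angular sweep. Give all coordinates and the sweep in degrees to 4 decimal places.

center=(37.1915,8.4969) T_A=(29.7845,7.0736) T_B=(37.0851,16.0387) sweep=100.0684

bisector direction at 320.8426° = (0.775414,-0.631453)
center distance |VC| = r/sin(θ/2) = 7.542552/sin(39.9658°) = 11.742483
C = V + |VC|·bis = (37.1915,8.4969)
T_A = V + ((C−V)·d_A)·d_A = V + 8.9998·d_A = (29.7845,7.0736)
T_B = V + ((C−V)·d_B)·d_B = V + 8.9998·d_B = (37.0851,16.0387)
sweep = 180° − θ = 100.0684°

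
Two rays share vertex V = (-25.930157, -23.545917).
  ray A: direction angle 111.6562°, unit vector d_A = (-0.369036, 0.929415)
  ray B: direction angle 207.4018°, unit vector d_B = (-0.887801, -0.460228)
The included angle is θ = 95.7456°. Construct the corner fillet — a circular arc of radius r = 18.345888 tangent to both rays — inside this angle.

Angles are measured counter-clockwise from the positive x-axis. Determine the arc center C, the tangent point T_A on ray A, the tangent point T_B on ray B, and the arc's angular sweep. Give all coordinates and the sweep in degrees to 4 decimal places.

center=(-49.1044,-14.8948) T_A=(-32.0534,-8.1245) T_B=(-40.6611,-31.1823) sweep=84.2544

bisector direction at 159.5290° = (-0.936849,0.349733)
center distance |VC| = r/sin(θ/2) = 18.345888/sin(47.8728°) = 24.736335
C = V + |VC|·bis = (-49.1044,-14.8948)
T_A = V + ((C−V)·d_A)·d_A = V + 16.5926·d_A = (-32.0534,-8.1245)
T_B = V + ((C−V)·d_B)·d_B = V + 16.5926·d_B = (-40.6611,-31.1823)
sweep = 180° − θ = 84.2544°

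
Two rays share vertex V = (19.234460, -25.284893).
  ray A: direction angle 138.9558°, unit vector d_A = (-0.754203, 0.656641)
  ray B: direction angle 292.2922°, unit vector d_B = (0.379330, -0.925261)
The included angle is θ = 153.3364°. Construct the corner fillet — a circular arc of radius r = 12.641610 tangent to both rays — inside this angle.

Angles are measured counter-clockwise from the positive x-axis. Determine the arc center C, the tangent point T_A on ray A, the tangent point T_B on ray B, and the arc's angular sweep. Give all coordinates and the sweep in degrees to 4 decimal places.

bisector direction at 215.6240° = (-0.812857,-0.582464)
center distance |VC| = r/sin(θ/2) = 12.641610/sin(76.6682°) = 12.991723
C = V + |VC|·bis = (8.6740,-32.8521)
T_A = V + ((C−V)·d_A)·d_A = V + 2.9958·d_A = (16.9750,-23.3178)
T_B = V + ((C−V)·d_B)·d_B = V + 2.9958·d_B = (20.3708,-28.0568)
sweep = 180° − θ = 26.6636°

center=(8.6740,-32.8521) T_A=(16.9750,-23.3178) T_B=(20.3708,-28.0568) sweep=26.6636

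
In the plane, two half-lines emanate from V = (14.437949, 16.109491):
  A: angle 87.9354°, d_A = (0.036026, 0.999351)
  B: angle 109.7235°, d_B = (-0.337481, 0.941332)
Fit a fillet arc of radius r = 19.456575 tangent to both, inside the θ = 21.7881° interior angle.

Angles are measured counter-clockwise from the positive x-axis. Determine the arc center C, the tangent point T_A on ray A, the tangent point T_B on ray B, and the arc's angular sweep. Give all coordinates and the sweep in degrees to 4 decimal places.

bisector direction at 98.8294° = (-0.153494,0.988150)
center distance |VC| = r/sin(θ/2) = 19.456575/sin(10.8941°) = 102.948399
C = V + |VC|·bis = (-1.3640,117.8379)
T_A = V + ((C−V)·d_A)·d_A = V + 101.0931·d_A = (18.0800,117.1370)
T_B = V + ((C−V)·d_B)·d_B = V + 101.0931·d_B = (-19.6791,111.2717)
sweep = 180° − θ = 158.2119°

center=(-1.3640,117.8379) T_A=(18.0800,117.1370) T_B=(-19.6791,111.2717) sweep=158.2119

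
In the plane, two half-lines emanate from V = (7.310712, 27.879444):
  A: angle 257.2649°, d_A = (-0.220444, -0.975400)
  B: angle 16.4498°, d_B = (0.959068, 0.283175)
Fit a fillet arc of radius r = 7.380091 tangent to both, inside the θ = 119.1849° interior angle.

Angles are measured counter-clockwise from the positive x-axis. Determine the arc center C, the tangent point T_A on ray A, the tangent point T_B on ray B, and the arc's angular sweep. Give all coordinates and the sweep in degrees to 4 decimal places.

center=(13.5545,22.0279) T_A=(6.3559,23.6548) T_B=(11.4646,29.1059) sweep=60.8151

bisector direction at 316.8573° = (0.729653,-0.683817)
center distance |VC| = r/sin(θ/2) = 7.380091/sin(59.5924°) = 8.557153
C = V + |VC|·bis = (13.5545,22.0279)
T_A = V + ((C−V)·d_A)·d_A = V + 4.3312·d_A = (6.3559,23.6548)
T_B = V + ((C−V)·d_B)·d_B = V + 4.3312·d_B = (11.4646,29.1059)
sweep = 180° − θ = 60.8151°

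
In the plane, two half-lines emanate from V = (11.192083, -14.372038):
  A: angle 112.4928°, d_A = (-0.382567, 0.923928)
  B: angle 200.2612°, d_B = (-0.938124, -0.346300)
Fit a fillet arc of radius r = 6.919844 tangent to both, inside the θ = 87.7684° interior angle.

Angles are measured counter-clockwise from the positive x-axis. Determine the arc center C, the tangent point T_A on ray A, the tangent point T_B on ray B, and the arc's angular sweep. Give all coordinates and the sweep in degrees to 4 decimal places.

bisector direction at 156.3770° = (-0.916202,0.400717)
center distance |VC| = r/sin(θ/2) = 6.919844/sin(43.8842°) = 9.982419
C = V + |VC|·bis = (2.0462,-10.3719)
T_A = V + ((C−V)·d_A)·d_A = V + 7.1948·d_A = (8.4396,-7.7246)
T_B = V + ((C−V)·d_B)·d_B = V + 7.1948·d_B = (4.4425,-16.8636)
sweep = 180° − θ = 92.2316°

center=(2.0462,-10.3719) T_A=(8.4396,-7.7246) T_B=(4.4425,-16.8636) sweep=92.2316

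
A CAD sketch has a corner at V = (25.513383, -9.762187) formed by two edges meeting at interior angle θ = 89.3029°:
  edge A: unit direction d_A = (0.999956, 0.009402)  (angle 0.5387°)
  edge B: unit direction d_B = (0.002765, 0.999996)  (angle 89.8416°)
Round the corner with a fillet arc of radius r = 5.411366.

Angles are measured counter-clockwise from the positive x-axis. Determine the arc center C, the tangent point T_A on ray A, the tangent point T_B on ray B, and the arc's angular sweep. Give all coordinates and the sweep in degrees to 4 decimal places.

bisector direction at 45.1901° = (0.704756,0.709450)
center distance |VC| = r/sin(θ/2) = 5.411366/sin(44.6514°) = 7.699810
C = V + |VC|·bis = (30.9399,-4.2996)
T_A = V + ((C−V)·d_A)·d_A = V + 5.4776·d_A = (30.9907,-9.7107)
T_B = V + ((C−V)·d_B)·d_B = V + 5.4776·d_B = (25.5285,-4.2846)
sweep = 180° − θ = 90.6971°

center=(30.9399,-4.2996) T_A=(30.9907,-9.7107) T_B=(25.5285,-4.2846) sweep=90.6971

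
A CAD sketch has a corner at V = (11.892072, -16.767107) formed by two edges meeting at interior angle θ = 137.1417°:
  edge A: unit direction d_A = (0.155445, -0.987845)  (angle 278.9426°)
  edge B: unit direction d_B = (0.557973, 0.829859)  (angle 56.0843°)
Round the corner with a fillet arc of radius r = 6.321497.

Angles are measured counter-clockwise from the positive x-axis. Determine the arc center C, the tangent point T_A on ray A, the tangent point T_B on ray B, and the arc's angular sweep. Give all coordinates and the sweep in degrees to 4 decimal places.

bisector direction at 347.5135° = (0.976347,-0.216210)
center distance |VC| = r/sin(θ/2) = 6.321497/sin(68.5708°) = 6.790955
C = V + |VC|·bis = (18.5224,-18.2354)
T_A = V + ((C−V)·d_A)·d_A = V + 2.4811·d_A = (12.2777,-19.2180)
T_B = V + ((C−V)·d_B)·d_B = V + 2.4811·d_B = (13.2764,-14.7082)
sweep = 180° − θ = 42.8583°

center=(18.5224,-18.2354) T_A=(12.2777,-19.2180) T_B=(13.2764,-14.7082) sweep=42.8583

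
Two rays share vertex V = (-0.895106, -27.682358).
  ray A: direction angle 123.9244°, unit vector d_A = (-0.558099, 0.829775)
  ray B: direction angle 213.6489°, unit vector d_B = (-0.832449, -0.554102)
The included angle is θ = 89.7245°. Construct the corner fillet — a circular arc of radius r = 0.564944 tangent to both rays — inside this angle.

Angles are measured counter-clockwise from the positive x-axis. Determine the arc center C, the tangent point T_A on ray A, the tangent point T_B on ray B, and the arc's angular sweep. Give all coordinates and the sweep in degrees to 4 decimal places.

center=(-1.6807,-27.5266) T_A=(-1.2119,-27.2113) T_B=(-1.3677,-27.9969) sweep=90.2755

bisector direction at 168.7867° = (-0.980910,0.194463)
center distance |VC| = r/sin(θ/2) = 0.564944/sin(44.8623°) = 0.800879
C = V + |VC|·bis = (-1.6807,-27.5266)
T_A = V + ((C−V)·d_A)·d_A = V + 0.5677·d_A = (-1.2119,-27.2113)
T_B = V + ((C−V)·d_B)·d_B = V + 0.5677·d_B = (-1.3677,-27.9969)
sweep = 180° − θ = 90.2755°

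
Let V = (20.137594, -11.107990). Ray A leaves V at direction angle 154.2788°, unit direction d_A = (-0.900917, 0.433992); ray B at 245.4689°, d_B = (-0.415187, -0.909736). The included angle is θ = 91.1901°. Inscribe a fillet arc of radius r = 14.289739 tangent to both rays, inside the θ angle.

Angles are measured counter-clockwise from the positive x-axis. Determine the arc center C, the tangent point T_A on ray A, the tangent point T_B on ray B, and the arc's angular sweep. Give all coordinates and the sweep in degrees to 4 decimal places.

center=(1.3268,-17.9077) T_A=(7.5284,-5.0338) T_B=(14.3266,-23.8406) sweep=88.8099

bisector direction at 199.8739° = (-0.940443,-0.339950)
center distance |VC| = r/sin(θ/2) = 14.289739/sin(45.5951°) = 20.002092
C = V + |VC|·bis = (1.3268,-17.9077)
T_A = V + ((C−V)·d_A)·d_A = V + 13.9960·d_A = (7.5284,-5.0338)
T_B = V + ((C−V)·d_B)·d_B = V + 13.9960·d_B = (14.3266,-23.8406)
sweep = 180° − θ = 88.8099°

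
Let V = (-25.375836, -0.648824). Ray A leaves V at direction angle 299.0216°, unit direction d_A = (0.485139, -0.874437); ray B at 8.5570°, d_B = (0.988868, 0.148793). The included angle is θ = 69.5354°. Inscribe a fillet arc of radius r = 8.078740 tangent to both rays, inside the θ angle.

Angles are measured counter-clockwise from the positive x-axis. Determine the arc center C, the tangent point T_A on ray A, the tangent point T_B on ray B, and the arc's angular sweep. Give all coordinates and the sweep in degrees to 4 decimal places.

center=(-12.6655,-6.9060) T_A=(-19.7299,-10.8253) T_B=(-13.8676,1.0828) sweep=110.4646

bisector direction at 333.7893° = (0.897176,-0.441673)
center distance |VC| = r/sin(θ/2) = 8.078740/sin(34.7677°) = 14.167001
C = V + |VC|·bis = (-12.6655,-6.9060)
T_A = V + ((C−V)·d_A)·d_A = V + 11.6378·d_A = (-19.7299,-10.8253)
T_B = V + ((C−V)·d_B)·d_B = V + 11.6378·d_B = (-13.8676,1.0828)
sweep = 180° − θ = 110.4646°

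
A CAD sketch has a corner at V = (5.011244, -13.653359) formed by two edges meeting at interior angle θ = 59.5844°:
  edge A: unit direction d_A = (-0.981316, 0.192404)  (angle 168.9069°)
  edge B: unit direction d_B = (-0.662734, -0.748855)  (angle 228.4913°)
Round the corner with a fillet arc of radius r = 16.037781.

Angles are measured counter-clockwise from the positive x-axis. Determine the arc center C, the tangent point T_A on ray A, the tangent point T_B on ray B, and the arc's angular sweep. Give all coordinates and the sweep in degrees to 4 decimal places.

center=(-25.5635,-24.0018) T_A=(-22.4778,-8.2637) T_B=(-13.5535,-34.6306) sweep=120.4156

bisector direction at 198.6991° = (-0.947215,-0.320598)
center distance |VC| = r/sin(θ/2) = 16.037781/sin(29.7922°) = 32.278541
C = V + |VC|·bis = (-25.5635,-24.0018)
T_A = V + ((C−V)·d_A)·d_A = V + 28.0124·d_A = (-22.4778,-8.2637)
T_B = V + ((C−V)·d_B)·d_B = V + 28.0124·d_B = (-13.5535,-34.6306)
sweep = 180° − θ = 120.4156°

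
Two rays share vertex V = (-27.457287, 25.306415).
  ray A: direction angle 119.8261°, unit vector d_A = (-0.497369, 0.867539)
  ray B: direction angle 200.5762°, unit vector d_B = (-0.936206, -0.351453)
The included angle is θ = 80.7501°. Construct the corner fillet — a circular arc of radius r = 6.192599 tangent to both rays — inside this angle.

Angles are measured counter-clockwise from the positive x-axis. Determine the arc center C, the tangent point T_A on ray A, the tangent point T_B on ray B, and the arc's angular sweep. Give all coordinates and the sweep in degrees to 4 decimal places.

center=(-36.4518,28.5444) T_A=(-31.0795,31.6244) T_B=(-34.2754,22.7469) sweep=99.2499

bisector direction at 160.2012° = (-0.940888,0.338719)
center distance |VC| = r/sin(θ/2) = 6.192599/sin(40.3751°) = 9.559604
C = V + |VC|·bis = (-36.4518,28.5444)
T_A = V + ((C−V)·d_A)·d_A = V + 7.2827·d_A = (-31.0795,31.6244)
T_B = V + ((C−V)·d_B)·d_B = V + 7.2827·d_B = (-34.2754,22.7469)
sweep = 180° − θ = 99.2499°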